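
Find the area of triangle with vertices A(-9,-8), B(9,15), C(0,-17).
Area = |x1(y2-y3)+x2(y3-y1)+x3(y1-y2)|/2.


-9*(15+ 17) = -288
9*(-17+ 8) = -81
0*(-8-15) = 0
sum = -369
Area = |-369|/2 = 184.5000

184.5000 sq units


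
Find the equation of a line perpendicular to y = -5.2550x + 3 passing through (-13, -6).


Perpendicular slope = -1/m1 = -1/(-5.2550) = 0.1903
b2 = y0 - m2*x0 = -6 - 13/(-5.2550) = -6 + 2.4738 = -3.5262

y = 0.1903x - 3.5262


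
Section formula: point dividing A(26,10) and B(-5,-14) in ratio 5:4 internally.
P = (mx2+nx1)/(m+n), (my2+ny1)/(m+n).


Px = (5*(-5) + 4*26)/9 = 79/9 = 8.7778
Py = (5*(-14) + 4*10)/9 = -30/9 = -3.3333

P = (8.7778, -3.3333)


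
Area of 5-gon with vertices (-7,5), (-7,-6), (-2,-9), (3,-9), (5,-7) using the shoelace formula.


sum(xi*y_{i+1}) = -7*(-6) - 7*(-9) - 2*(-9) + 3*(-7) + 5*5 = 127
sum(yi*x_{i+1}) = 5*(-7) - 6*(-2) - 9*3 - 9*5 - 7*(-7) = -46
Area = |127 + 46|/2 = 173/2 = 86.5000

86.5000 sq units


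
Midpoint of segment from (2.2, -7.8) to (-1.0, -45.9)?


Mx = (2.2 - 1.0)/2 = 1.2/2 = 0.6000
My = (-7.8 - 45.9)/2 = -53.7/2 = -26.8500

(0.6000, -26.8500)


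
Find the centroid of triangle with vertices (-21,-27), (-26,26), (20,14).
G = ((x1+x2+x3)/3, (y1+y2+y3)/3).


Gx = (-21- 26+20)/3 = -27/3 = -9.0000
Gy = (-27+26+14)/3 = 13/3 = 4.3333

G = (-9.0000, 4.3333)


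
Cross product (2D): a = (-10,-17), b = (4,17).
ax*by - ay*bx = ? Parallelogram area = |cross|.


cross = -10*17 + 17*4 = -170 + 68 = -102
Parallelogram area = |-102| = 102

cross = -102, parallelogram area = 102


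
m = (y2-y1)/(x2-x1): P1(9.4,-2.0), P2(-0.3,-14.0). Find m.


dy = -14.0 + 2.0 = -12.0
dx = -0.3 - 9.4 = -9.7
m = -12.0/(-9.7) = 1.2371

m = 1.2371


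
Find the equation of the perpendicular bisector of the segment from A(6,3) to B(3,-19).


Midpoint = (4.5, -8)
Slope of AB = dy/dx = -22/(-3) = 7.3333
Perp slope = -dx/dy = -3/22 = -0.1364
b = My - (perp slope)*Mx = -8 + (-3*4.5)/(-22) = -8 + 0.6136 = -7.3864

y = -0.1364x - 7.3864


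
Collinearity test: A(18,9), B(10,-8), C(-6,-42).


18*(-8+ 42) + 10*(-42-9) - 6*(9+ 8)
= 612 - 510 - 102 = 0

Yes, collinear (determinant = 0)


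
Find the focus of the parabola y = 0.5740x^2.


a = 0.5740
4a = 2.2960
focus = (0, 1/2.2960) = (0, 0.4355)

Focus = (0, 0.4355)


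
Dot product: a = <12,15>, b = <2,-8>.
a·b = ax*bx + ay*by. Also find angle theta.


a·b = 12*2 + 15*(-8) = 24 - 120 = -96
|a| = sqrt(144+225) = 19.2094
|b| = sqrt(4+64) = 8.2462
cos(theta) = -96/(sqrt(369)*sqrt(68)) = -96/sqrt(25092) = -0.606043
theta = arccos(-96/sqrt(25092)) = 127.3039 degrees

a·b = -96, theta = 127.3039 deg


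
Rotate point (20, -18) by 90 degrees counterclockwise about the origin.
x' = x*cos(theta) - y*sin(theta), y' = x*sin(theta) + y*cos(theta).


cos(90) = 0, sin(90) = 1
x' = 20*0 + 18*1 = 18
y' = 20*1 - 18*0 = 20

(18, 20)


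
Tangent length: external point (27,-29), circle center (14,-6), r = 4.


d = sqrt((27-14)^2 + (-29+ 6)^2) = sqrt(169+529) = 26.4197
L = sqrt(698.0000 - 16) = sqrt(682.0000) = 26.1151

26.1151


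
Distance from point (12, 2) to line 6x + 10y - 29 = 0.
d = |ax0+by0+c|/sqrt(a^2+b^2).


|6*12 + 10*2 - 29| = |63| = 63
sqrt(36 + 100) = sqrt(136) = 11.6619
d = 63/sqrt(136) = 5.4022

5.4022


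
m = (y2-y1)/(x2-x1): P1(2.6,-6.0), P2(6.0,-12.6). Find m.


dy = -12.6 + 6.0 = -6.6
dx = 6.0 - 2.6 = 3.4
m = -6.6/3.4 = -1.9412

m = -1.9412


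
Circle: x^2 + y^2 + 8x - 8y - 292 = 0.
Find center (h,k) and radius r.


h = -D/2 = -8/2 = -4
k = -E/2 = 8/2 = 4
r^2 = h^2 + k^2 - F = 16 + 16 + 292 = 324
r = 18

Center (-4, 4), radius = 18


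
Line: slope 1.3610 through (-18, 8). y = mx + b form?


y - 8 = 1.3610(x + 18)
y = 1.3610x + 8 - 1.3610*(-18)
y = 1.3610x + 32.4980

y = 1.3610x + 32.4980


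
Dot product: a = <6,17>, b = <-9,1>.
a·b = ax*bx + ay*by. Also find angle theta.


a·b = 6*(-9) + 17*1 = -54 + 17 = -37
|a| = sqrt(36+289) = 18.0278
|b| = sqrt(81+1) = 9.0554
cos(theta) = -37/(sqrt(325)*sqrt(82)) = -37/sqrt(26650) = -0.226649
theta = arccos(-37/sqrt(26650)) = 103.0998 degrees

a·b = -37, theta = 103.0998 deg


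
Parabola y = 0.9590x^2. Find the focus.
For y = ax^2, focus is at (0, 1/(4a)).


a = 0.9590
4a = 3.8360
focus = (0, 1/3.8360) = (0, 0.2607)

Focus = (0, 0.2607)


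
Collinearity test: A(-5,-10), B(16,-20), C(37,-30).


-5*(-20+ 30) + 16*(-30+ 10) + 37*(-10+ 20)
= -50 - 320 + 370 = 0

Yes, collinear (determinant = 0)


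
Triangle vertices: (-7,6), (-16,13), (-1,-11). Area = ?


-7*(13+ 11) = -168
-16*(-11-6) = 272
-1*(6-13) = 7
sum = 111
Area = |111|/2 = 55.5000

55.5000 sq units


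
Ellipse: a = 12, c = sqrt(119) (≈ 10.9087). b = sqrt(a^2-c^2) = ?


b^2 = 12^2 - (sqrt(119))^2 = 144 - 119 = 25
b = sqrt(25) = 5

b = 5


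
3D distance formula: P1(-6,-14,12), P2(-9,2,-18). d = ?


dx=-3, dy=16, dz=-30
d = sqrt(9+256+900) = sqrt(1165) = 34.1321

34.1321


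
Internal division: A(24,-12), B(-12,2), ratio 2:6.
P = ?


Px = (2*(-12) + 6*24)/8 = 120/8 = 15.0000
Py = (2*2 + 6*(-12))/8 = -68/8 = -8.5000

P = (15.0000, -8.5000)


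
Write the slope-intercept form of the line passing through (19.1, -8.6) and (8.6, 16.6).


m = (25.2)/(-10.5) = -2.4000
b = y1 - m*x1 = -8.6 - (25.2*19.1)/(-10.5) = -8.6 + 45.8400 = 37.2400

y = -2.4000x + 37.2400


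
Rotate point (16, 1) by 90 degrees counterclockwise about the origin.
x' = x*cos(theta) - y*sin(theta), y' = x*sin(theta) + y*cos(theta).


cos(90) = 0, sin(90) = 1
x' = 16*0 - 1*1 = -1
y' = 16*1 + 1*0 = 16

(-1, 16)


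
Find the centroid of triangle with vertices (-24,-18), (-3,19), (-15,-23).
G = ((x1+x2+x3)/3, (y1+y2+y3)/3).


Gx = (-24- 3- 15)/3 = -42/3 = -14.0000
Gy = (-18+19- 23)/3 = -22/3 = -7.3333

G = (-14.0000, -7.3333)


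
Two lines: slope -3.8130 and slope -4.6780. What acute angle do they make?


m1-m2 = 0.865
1+m1*m2 = 18.837214
tan(theta) = |0.865/18.837214| = 0.045920
theta = arctan(|0.865/18.837214|) = 2.6292 degrees (acute angle)

2.6292 degrees


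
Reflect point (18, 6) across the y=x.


Reflection rule for y=x: (y, x)
(18, 6) -> (6, 18)

(6, 18)


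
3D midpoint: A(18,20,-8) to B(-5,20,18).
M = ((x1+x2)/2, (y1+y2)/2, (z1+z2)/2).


Mx = (18- 5)/2 = 6.5000
My = (20+20)/2 = 20.0000
Mz = (-8+18)/2 = 5.0000

M = (6.5000, 20.0000, 5.0000)


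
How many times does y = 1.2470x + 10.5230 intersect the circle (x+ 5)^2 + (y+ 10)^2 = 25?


Substitute y = 1.2470x + 10.5230: (x+ 5)^2 + (1.2470x+10.5230+ 10)^2 = 25
Expand to Ax^2 + Bx + C = 0, where b-k = 20.523
A = 1+m^2 = 2.555009
B = 2(m(b-k) - h) = 2(1.2470*20.523 + 5) = 61.184362
C = h^2 + (b-k)^2 - r^2 = 25 + 421.193529 - 25 = 421.193529
disc = B^2-4AC = 3743.5262 - 4304.6130 = -561.0868
disc < 0

0 intersection points


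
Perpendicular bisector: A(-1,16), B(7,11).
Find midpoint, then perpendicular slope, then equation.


Midpoint = (3, 13.5)
Slope of AB = dy/dx = -5/8 = -0.6250
Perp slope = -dx/dy = 8/5 = 1.6000
b = My - (perp slope)*Mx = 13.5 + (8*3)/(-5) = 13.5 - 4.8000 = 8.7000

y = 1.6000x + 8.7000


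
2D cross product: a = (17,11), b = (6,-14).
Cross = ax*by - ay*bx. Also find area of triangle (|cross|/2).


cross = 17*(-14) - 11*6 = -238 - 66 = -304
Triangle area = |-304|/2 = 304/2 = 152.0000

cross = -304, triangle area = 152.0000


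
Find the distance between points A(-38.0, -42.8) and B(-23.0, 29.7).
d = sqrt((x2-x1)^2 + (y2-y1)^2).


dx = -23.0 + 38.0 = 15.0
dy = 29.7 + 42.8 = 72.5
d = sqrt(225.0 + 5256.25) = sqrt(5481.25) = 74.0355

74.0355


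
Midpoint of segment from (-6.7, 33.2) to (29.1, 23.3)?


Mx = (-6.7 + 29.1)/2 = 22.4/2 = 11.2000
My = (33.2 + 23.3)/2 = 56.5/2 = 28.2500

(11.2000, 28.2500)


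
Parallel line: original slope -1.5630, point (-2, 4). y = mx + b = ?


Parallel lines have equal slopes.
m2 = -1.5630
b2 = 4 + 1.5630*(-2) = 0.8740

y = -1.5630x + 0.8740


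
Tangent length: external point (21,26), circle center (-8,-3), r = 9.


d = sqrt((21+ 8)^2 + (26+ 3)^2) = sqrt(841+841) = 41.0122
L = sqrt(1682.0000 - 81) = sqrt(1601.0000) = 40.0125

40.0125


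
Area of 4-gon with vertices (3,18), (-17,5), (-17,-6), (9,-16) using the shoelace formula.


sum(xi*y_{i+1}) = 3*5 - 17*(-6) - 17*(-16) + 9*18 = 551
sum(yi*x_{i+1}) = 18*(-17) + 5*(-17) - 6*9 - 16*3 = -493
Area = |551 + 493|/2 = 1044/2 = 522.0000

522.0000 sq units


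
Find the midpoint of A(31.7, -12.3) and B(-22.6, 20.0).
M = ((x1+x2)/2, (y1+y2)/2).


Mx = (31.7 - 22.6)/2 = 9.1/2 = 4.5500
My = (-12.3 + 20.0)/2 = 7.7/2 = 3.8500

(4.5500, 3.8500)


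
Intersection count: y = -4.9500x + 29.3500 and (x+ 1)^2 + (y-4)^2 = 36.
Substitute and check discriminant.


Substitute y = -4.9500x + 29.3500: (x+ 1)^2 + (-4.9500x+29.3500-4)^2 = 36
Expand to Ax^2 + Bx + C = 0, where b-k = 25.35
A = 1+m^2 = 25.5025
B = 2(m(b-k) - h) = 2(-4.9500*25.35 + 1) = -248.965
C = h^2 + (b-k)^2 - r^2 = 1 + 642.6225 - 36 = 607.6225
disc = B^2-4AC = 61983.5712 - 61983.5712 = 0
disc = 0

1 intersection point (tangent)


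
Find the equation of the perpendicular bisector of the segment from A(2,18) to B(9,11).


Midpoint = (5.5, 14.5)
Slope of AB = dy/dx = -7/7 = -1.0000
Perp slope = -dx/dy = 7/7 = 1.0000
b = My - (perp slope)*Mx = 14.5 + (7*5.5)/(-7) = 14.5 - 5.5000 = 9.0000

y = 1.0000x + 9.0000


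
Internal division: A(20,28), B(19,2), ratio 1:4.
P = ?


Px = (1*19 + 4*20)/5 = 99/5 = 19.8000
Py = (1*2 + 4*28)/5 = 114/5 = 22.8000

P = (19.8000, 22.8000)


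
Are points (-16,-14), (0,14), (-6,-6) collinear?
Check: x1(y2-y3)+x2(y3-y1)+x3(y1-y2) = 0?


-16*(14+ 6) + 0*(-6+ 14) - 6*(-14-14)
= -320 + 0 + 168 = -152

No, not collinear (determinant = -152)


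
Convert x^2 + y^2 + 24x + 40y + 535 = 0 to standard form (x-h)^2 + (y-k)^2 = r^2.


h = -D/2 = -24/2 = -12
k = -E/2 = -40/2 = -20
r^2 = h^2 + k^2 - F = 144 + 400 - 535 = 9
r = 3

Center (-12, -20), radius = 3


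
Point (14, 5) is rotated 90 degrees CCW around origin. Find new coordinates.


cos(90) = 0, sin(90) = 1
x' = 14*0 - 5*1 = -5
y' = 14*1 + 5*0 = 14

(-5, 14)


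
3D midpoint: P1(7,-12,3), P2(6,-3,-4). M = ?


Mx = (7+6)/2 = 6.5000
My = (-12- 3)/2 = -7.5000
Mz = (3- 4)/2 = -0.5000

M = (6.5000, -7.5000, -0.5000)


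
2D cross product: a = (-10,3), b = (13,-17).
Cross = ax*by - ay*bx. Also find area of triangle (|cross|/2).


cross = -10*(-17) - 3*13 = 170 - 39 = 131
Triangle area = |131|/2 = 131/2 = 65.5000

cross = 131, triangle area = 65.5000


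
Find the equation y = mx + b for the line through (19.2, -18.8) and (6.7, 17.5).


m = (36.3)/(-12.5) = -2.9040
b = y1 - m*x1 = -18.8 - (36.3*19.2)/(-12.5) = -18.8 + 55.7568 = 36.9568

y = -2.9040x + 36.9568


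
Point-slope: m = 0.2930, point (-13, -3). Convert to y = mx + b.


y + 3 = 0.2930(x + 13)
y = 0.2930x - 3 - 0.2930*(-13)
y = 0.2930x + 0.8090

y = 0.2930x + 0.8090


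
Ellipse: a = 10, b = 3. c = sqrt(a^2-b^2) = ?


c^2 = 10^2 - 3^2 = 100 - 9 = 91
c = sqrt(91) = 9.5394

c = 9.5394


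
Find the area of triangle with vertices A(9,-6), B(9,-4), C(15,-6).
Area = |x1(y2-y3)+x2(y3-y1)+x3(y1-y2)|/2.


9*(-4+ 6) = 18
9*(-6+ 6) = 0
15*(-6+ 4) = -30
sum = -12
Area = |-12|/2 = 6.0000

6.0000 sq units


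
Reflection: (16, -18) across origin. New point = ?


Reflection rule for origin: (-x, -y)
(16, -18) -> (-16, 18)

(-16, 18)


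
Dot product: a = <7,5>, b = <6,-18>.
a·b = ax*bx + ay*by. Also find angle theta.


a·b = 7*6 + 5*(-18) = 42 - 90 = -48
|a| = sqrt(49+25) = 8.6023
|b| = sqrt(36+324) = 18.9737
cos(theta) = -48/(sqrt(74)*sqrt(360)) = -48/sqrt(26640) = -0.294086
theta = arccos(-48/sqrt(26640)) = 107.1027 degrees

a·b = -48, theta = 107.1027 deg


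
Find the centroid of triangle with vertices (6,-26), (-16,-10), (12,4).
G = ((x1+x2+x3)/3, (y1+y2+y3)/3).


Gx = (6- 16+12)/3 = 2/3 = 0.6667
Gy = (-26- 10+4)/3 = -32/3 = -10.6667

G = (0.6667, -10.6667)


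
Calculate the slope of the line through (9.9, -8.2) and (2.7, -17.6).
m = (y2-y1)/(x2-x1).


dy = -17.6 + 8.2 = -9.4
dx = 2.7 - 9.9 = -7.2
m = -9.4/(-7.2) = 1.3056

m = 1.3056


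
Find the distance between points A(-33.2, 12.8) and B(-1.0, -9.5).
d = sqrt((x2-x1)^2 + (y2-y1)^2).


dx = -1.0 + 33.2 = 32.2
dy = -9.5 - 12.8 = -22.3
d = sqrt(1036.84 + 497.29) = sqrt(1534.13) = 39.1680

39.1680


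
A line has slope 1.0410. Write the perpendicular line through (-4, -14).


Perpendicular slope = -1/m1 = -1/1.0410 = -0.9606
b2 = y0 - m2*x0 = -14 - 4/1.0410 = -14 - 3.8425 = -17.8425

y = -0.9606x - 17.8425


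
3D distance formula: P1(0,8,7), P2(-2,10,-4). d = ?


dx=-2, dy=2, dz=-11
d = sqrt(4+4+121) = sqrt(129) = 11.3578

11.3578


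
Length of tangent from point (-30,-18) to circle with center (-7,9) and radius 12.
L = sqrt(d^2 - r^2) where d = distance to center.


d = sqrt((-30+ 7)^2 + (-18-9)^2) = sqrt(529+729) = 35.4683
L = sqrt(1258.0000 - 144) = sqrt(1114.0000) = 33.3766

33.3766


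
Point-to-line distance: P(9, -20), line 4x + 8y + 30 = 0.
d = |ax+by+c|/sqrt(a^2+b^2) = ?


|4*9 + 8*(-20) + 30| = |-94| = 94
sqrt(16 + 64) = sqrt(80) = 8.9443
d = 94/sqrt(80) = 10.5095

10.5095


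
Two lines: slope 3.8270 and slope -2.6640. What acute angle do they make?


m1-m2 = 6.491
1+m1*m2 = -9.195128
tan(theta) = |6.491/(-9.195128)| = 0.705917
theta = arctan(|6.491/(-9.195128)|) = 35.2189 degrees (acute angle)

35.2189 degrees


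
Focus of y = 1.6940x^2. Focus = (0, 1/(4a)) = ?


a = 1.6940
4a = 6.7760
focus = (0, 1/6.7760) = (0, 0.1476)

Focus = (0, 0.1476)


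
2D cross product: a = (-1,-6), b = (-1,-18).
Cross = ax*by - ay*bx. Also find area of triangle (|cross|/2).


cross = -1*(-18) + 6*(-1) = 18 - 6 = 12
Triangle area = |12|/2 = 12/2 = 6.0000

cross = 12, triangle area = 6.0000


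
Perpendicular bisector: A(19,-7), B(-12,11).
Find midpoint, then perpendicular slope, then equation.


Midpoint = (3.5, 2)
Slope of AB = dy/dx = 18/(-31) = -0.5806
Perp slope = -dx/dy = 31/18 = 1.7222
b = My - (perp slope)*Mx = 2 + (-31*3.5)/18 = 2 - 6.0278 = -4.0278

y = 1.7222x - 4.0278


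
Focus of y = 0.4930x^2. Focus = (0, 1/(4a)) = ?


a = 0.4930
4a = 1.9720
focus = (0, 1/1.9720) = (0, 0.5071)

Focus = (0, 0.5071)


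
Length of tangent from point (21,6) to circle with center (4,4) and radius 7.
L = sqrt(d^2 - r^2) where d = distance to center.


d = sqrt((21-4)^2 + (6-4)^2) = sqrt(289+4) = 17.1172
L = sqrt(293.0000 - 49) = sqrt(244.0000) = 15.6205

15.6205


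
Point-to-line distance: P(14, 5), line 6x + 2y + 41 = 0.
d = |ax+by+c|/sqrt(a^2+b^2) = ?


|6*14 + 2*5 + 41| = |135| = 135
sqrt(36 + 4) = sqrt(40) = 6.3246
d = 135/sqrt(40) = 21.3454

21.3454


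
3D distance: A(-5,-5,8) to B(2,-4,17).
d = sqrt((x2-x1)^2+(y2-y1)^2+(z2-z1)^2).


dx=7, dy=1, dz=9
d = sqrt(49+1+81) = sqrt(131) = 11.4455

11.4455


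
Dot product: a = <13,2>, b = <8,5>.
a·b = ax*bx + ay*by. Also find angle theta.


a·b = 13*8 + 2*5 = 104 + 10 = 114
|a| = sqrt(169+4) = 13.1529
|b| = sqrt(64+25) = 9.4340
cos(theta) = 114/(sqrt(173)*sqrt(89)) = 114/sqrt(15397) = 0.918728
theta = arccos(114/sqrt(15397)) = 23.2592 degrees

a·b = 114, theta = 23.2592 deg


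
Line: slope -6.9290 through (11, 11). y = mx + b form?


y - 11 = -6.9290(x - 11)
y = -6.9290x + 11 + 6.9290*11
y = -6.9290x + 87.2190

y = -6.9290x + 87.2190


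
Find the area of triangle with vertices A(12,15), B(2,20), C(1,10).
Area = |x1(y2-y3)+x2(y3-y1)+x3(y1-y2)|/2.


12*(20-10) = 120
2*(10-15) = -10
1*(15-20) = -5
sum = 105
Area = |105|/2 = 52.5000

52.5000 sq units


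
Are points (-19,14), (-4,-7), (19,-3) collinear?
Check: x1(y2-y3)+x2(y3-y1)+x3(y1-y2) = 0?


-19*(-7+ 3) - 4*(-3-14) + 19*(14+ 7)
= 76 + 68 + 399 = 543

No, not collinear (determinant = 543)


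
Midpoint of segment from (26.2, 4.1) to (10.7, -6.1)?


Mx = (26.2 + 10.7)/2 = 36.9/2 = 18.4500
My = (4.1 - 6.1)/2 = -2.0/2 = -1.0000

(18.4500, -1.0000)


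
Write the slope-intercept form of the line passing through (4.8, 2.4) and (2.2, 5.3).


m = (2.9)/(-2.6) = -1.1154
b = y1 - m*x1 = 2.4 - (2.9*4.8)/(-2.6) = 2.4 + 5.3538 = 7.7538

y = -1.1154x + 7.7538


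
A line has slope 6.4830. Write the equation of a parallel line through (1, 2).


Parallel lines have equal slopes.
m2 = 6.4830
b2 = 2 - 6.4830*1 = -4.4830

y = 6.4830x - 4.4830


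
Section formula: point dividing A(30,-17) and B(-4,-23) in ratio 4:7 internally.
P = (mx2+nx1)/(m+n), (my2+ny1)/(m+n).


Px = (4*(-4) + 7*30)/11 = 194/11 = 17.6364
Py = (4*(-23) + 7*(-17))/11 = -211/11 = -19.1818

P = (17.6364, -19.1818)


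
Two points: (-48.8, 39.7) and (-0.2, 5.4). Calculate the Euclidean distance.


dx = -0.2 + 48.8 = 48.6
dy = 5.4 - 39.7 = -34.3
d = sqrt(2361.96 + 1176.49) = sqrt(3538.45) = 59.4849

59.4849


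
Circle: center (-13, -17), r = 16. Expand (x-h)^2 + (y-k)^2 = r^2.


(x+ 13)^2 + (y+ 17)^2 = 16^2
D = -2h = 26, E = -2k = 34
F = h^2+k^2-r^2 = 169+289-256 = 202

x^2 + y^2 + 26x + 34y + 202 = 0


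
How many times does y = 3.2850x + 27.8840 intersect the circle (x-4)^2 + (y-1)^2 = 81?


Substitute y = 3.2850x + 27.8840: (x-4)^2 + (3.2850x+27.8840-1)^2 = 81
Expand to Ax^2 + Bx + C = 0, where b-k = 26.884
A = 1+m^2 = 11.791225
B = 2(m(b-k) - h) = 2(3.2850*26.884 - 4) = 168.62788
C = h^2 + (b-k)^2 - r^2 = 16 + 722.749456 - 81 = 657.749456
disc = B^2-4AC = 28435.3619 - 31022.6873 = -2587.3254
disc < 0

0 intersection points


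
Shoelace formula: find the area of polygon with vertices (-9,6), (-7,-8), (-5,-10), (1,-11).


sum(xi*y_{i+1}) = -9*(-8) - 7*(-10) - 5*(-11) + 1*6 = 203
sum(yi*x_{i+1}) = 6*(-7) - 8*(-5) - 10*1 - 11*(-9) = 87
Area = |203 - 87|/2 = 116/2 = 58.0000

58.0000 sq units


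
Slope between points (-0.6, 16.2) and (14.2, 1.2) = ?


dy = 1.2 - 16.2 = -15.0
dx = 14.2 + 0.6 = 14.8
m = -15.0/14.8 = -1.0135

m = -1.0135


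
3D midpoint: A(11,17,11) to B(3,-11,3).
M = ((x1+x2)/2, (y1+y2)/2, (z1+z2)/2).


Mx = (11+3)/2 = 7.0000
My = (17- 11)/2 = 3.0000
Mz = (11+3)/2 = 7.0000

M = (7.0000, 3.0000, 7.0000)


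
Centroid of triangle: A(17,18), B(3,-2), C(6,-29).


Gx = (17+3+6)/3 = 26/3 = 8.6667
Gy = (18- 2- 29)/3 = -13/3 = -4.3333

G = (8.6667, -4.3333)


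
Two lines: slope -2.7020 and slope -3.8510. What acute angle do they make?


m1-m2 = 1.149
1+m1*m2 = 11.405402
tan(theta) = |1.149/11.405402| = 0.100742
theta = arctan(|1.149/11.405402|) = 5.7527 degrees (acute angle)

5.7527 degrees


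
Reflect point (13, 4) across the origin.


Reflection rule for origin: (-x, -y)
(13, 4) -> (-13, -4)

(-13, -4)


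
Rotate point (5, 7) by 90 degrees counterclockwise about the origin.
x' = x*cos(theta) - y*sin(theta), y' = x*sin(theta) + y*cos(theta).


cos(90) = 0, sin(90) = 1
x' = 5*0 - 7*1 = -7
y' = 5*1 + 7*0 = 5

(-7, 5)


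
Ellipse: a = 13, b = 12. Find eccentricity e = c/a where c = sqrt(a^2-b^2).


c = sqrt(169-144) = sqrt(25) = 5.0000
e = c/a = 5/13 = 0.3846

e = 0.3846


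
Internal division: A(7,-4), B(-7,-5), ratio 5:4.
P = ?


Px = (5*(-7) + 4*7)/9 = -7/9 = -0.7778
Py = (5*(-5) + 4*(-4))/9 = -41/9 = -4.5556

P = (-0.7778, -4.5556)


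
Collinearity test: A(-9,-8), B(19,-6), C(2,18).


-9*(-6-18) + 19*(18+ 8) + 2*(-8+ 6)
= 216 + 494 - 4 = 706

No, not collinear (determinant = 706)


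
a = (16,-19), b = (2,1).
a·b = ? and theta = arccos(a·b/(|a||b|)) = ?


a·b = 16*2 - 19*1 = 32 - 19 = 13
|a| = sqrt(256+361) = 24.8395
|b| = sqrt(4+1) = 2.2361
cos(theta) = 13/(sqrt(617)*sqrt(5)) = 13/sqrt(3085) = 0.234054
theta = arccos(13/sqrt(3085)) = 76.4641 degrees

a·b = 13, theta = 76.4641 deg


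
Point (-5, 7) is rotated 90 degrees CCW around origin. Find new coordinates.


cos(90) = 0, sin(90) = 1
x' = -5*0 - 7*1 = -7
y' = -5*1 + 7*0 = -5

(-7, -5)


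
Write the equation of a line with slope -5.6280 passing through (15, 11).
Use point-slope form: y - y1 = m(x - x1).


y - 11 = -5.6280(x - 15)
y = -5.6280x + 11 + 5.6280*15
y = -5.6280x + 95.4200

y = -5.6280x + 95.4200


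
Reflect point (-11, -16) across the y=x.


Reflection rule for y=x: (y, x)
(-11, -16) -> (-16, -11)

(-16, -11)


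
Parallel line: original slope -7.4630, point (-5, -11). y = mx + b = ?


Parallel lines have equal slopes.
m2 = -7.4630
b2 = -11 + 7.4630*(-5) = -48.3150

y = -7.4630x - 48.3150


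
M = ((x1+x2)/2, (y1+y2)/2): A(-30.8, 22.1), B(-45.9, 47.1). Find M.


Mx = (-30.8 - 45.9)/2 = -76.7/2 = -38.3500
My = (22.1 + 47.1)/2 = 69.2/2 = 34.6000

(-38.3500, 34.6000)


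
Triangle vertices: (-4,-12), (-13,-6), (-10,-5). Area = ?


-4*(-6+ 5) = 4
-13*(-5+ 12) = -91
-10*(-12+ 6) = 60
sum = -27
Area = |-27|/2 = 13.5000

13.5000 sq units


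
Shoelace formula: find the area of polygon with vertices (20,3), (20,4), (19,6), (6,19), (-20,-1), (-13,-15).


sum(xi*y_{i+1}) = 20*4 + 20*6 + 19*19 + 6*(-1) - 20*(-15) - 13*3 = 816
sum(yi*x_{i+1}) = 3*20 + 4*19 + 6*6 + 19*(-20) - 1*(-13) - 15*20 = -495
Area = |816 + 495|/2 = 1311/2 = 655.5000

655.5000 sq units


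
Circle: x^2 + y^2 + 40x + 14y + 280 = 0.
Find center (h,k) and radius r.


h = -D/2 = -40/2 = -20
k = -E/2 = -14/2 = -7
r^2 = h^2 + k^2 - F = 400 + 49 - 280 = 169
r = 13

Center (-20, -7), radius = 13


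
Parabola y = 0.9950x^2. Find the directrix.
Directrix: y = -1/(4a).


a = 0.9950
1/(4a) = 0.2513
directrix: y = -0.2513 = -0.2513

y = -0.2513


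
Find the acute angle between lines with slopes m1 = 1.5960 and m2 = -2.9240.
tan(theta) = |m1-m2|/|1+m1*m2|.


m1-m2 = 4.52
1+m1*m2 = -3.666704
tan(theta) = |4.52/(-3.666704)| = 1.232715
theta = arctan(|4.52/(-3.666704)|) = 50.9504 degrees (acute angle)

50.9504 degrees


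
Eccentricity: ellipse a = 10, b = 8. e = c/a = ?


c = sqrt(100-64) = sqrt(36) = 6.0000
e = c/a = 6/10 = 0.6000

e = 0.6000


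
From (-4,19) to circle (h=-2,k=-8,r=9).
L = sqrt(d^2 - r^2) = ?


d = sqrt((-4+ 2)^2 + (19+ 8)^2) = sqrt(4+729) = 27.0740
L = sqrt(733.0000 - 81) = sqrt(652.0000) = 25.5343

25.5343


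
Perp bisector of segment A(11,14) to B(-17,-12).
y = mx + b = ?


Midpoint = (-3, 1)
Slope of AB = dy/dx = -26/(-28) = 0.9286
Perp slope = -dx/dy = -28/26 = -1.0769
b = My - (perp slope)*Mx = 1 + (-28*(-3))/(-26) = 1 - 3.2308 = -2.2308

y = -1.0769x - 2.2308


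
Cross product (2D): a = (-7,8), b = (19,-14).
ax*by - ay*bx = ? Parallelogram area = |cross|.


cross = -7*(-14) - 8*19 = 98 - 152 = -54
Parallelogram area = |-54| = 54

cross = -54, parallelogram area = 54


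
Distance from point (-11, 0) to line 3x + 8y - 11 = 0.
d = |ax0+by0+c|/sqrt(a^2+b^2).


|3*(-11) + 8*0 - 11| = |-44| = 44
sqrt(9 + 64) = sqrt(73) = 8.5440
d = 44/sqrt(73) = 5.1498

5.1498


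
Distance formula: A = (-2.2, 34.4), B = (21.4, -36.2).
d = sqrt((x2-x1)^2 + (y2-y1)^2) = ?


dx = 21.4 + 2.2 = 23.6
dy = -36.2 - 34.4 = -70.6
d = sqrt(556.96 + 4984.36) = sqrt(5541.32) = 74.4400

74.4400


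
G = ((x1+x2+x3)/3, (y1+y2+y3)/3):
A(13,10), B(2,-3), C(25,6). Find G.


Gx = (13+2+25)/3 = 40/3 = 13.3333
Gy = (10- 3+6)/3 = 13/3 = 4.3333

G = (13.3333, 4.3333)


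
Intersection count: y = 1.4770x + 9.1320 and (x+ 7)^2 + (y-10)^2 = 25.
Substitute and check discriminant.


Substitute y = 1.4770x + 9.1320: (x+ 7)^2 + (1.4770x+9.1320-10)^2 = 25
Expand to Ax^2 + Bx + C = 0, where b-k = -0.868
A = 1+m^2 = 3.181529
B = 2(m(b-k) - h) = 2(1.4770*(-0.868) + 7) = 11.435928
C = h^2 + (b-k)^2 - r^2 = 49 + 0.753424 - 25 = 24.753424
disc = B^2-4AC = 130.7804 - 315.0149 = -184.2345
disc < 0

0 intersection points


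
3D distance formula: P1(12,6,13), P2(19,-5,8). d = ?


dx=7, dy=-11, dz=-5
d = sqrt(49+121+25) = sqrt(195) = 13.9642

13.9642


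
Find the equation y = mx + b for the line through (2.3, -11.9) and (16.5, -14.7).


m = (-2.8)/(14.2) = -0.1972
b = y1 - m*x1 = -11.9 - (-2.8*2.3)/(14.2) = -11.9 + 0.4535 = -11.4465

y = -0.1972x - 11.4465


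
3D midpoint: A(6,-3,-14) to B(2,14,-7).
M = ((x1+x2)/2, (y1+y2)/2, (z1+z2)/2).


Mx = (6+2)/2 = 4.0000
My = (-3+14)/2 = 5.5000
Mz = (-14- 7)/2 = -10.5000

M = (4.0000, 5.5000, -10.5000)


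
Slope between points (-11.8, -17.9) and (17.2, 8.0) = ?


dy = 8.0 + 17.9 = 25.9
dx = 17.2 + 11.8 = 29.0
m = 25.9/29.0 = 0.8931

m = 0.8931


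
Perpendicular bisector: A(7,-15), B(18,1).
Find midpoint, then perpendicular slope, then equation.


Midpoint = (12.5, -7)
Slope of AB = dy/dx = 16/11 = 1.4545
Perp slope = -dx/dy = -11/16 = -0.6875
b = My - (perp slope)*Mx = -7 + (11*12.5)/16 = -7 + 8.5938 = 1.5938

y = -0.6875x + 1.5938


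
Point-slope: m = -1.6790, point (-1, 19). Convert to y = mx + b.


y - 19 = -1.6790(x + 1)
y = -1.6790x + 19 + 1.6790*(-1)
y = -1.6790x + 17.3210

y = -1.6790x + 17.3210


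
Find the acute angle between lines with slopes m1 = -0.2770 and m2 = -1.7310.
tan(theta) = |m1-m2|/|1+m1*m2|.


m1-m2 = 1.454
1+m1*m2 = 1.479487
tan(theta) = |1.454/1.479487| = 0.982773
theta = arctan(|1.454/1.479487|) = 44.5022 degrees (acute angle)

44.5022 degrees


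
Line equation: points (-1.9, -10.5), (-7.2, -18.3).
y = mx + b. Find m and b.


m = (-7.8)/(-5.3) = 1.4717
b = y1 - m*x1 = -10.5 - (-7.8*(-1.9))/(-5.3) = -10.5 + 2.7962 = -7.7038

y = 1.4717x - 7.7038


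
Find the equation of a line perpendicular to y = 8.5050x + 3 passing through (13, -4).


Perpendicular slope = -1/m1 = -1/8.5050 = -0.1176
b2 = y0 - m2*x0 = -4 + 13/8.5050 = -4 + 1.5285 = -2.4715

y = -0.1176x - 2.4715


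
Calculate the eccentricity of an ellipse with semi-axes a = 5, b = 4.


c = sqrt(25-16) = sqrt(9) = 3.0000
e = c/a = 3/5 = 0.6000

e = 0.6000


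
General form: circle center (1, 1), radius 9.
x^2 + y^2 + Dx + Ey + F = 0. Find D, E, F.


(x-1)^2 + (y-1)^2 = 9^2
D = -2h = -2, E = -2k = -2
F = h^2+k^2-r^2 = 1+1-81 = -79

D = -2, E = -2, F = -79


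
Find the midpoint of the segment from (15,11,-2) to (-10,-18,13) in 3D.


Mx = (15- 10)/2 = 2.5000
My = (11- 18)/2 = -3.5000
Mz = (-2+13)/2 = 5.5000

M = (2.5000, -3.5000, 5.5000)


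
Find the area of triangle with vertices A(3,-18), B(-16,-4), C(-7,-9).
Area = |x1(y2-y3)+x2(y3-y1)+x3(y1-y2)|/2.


3*(-4+ 9) = 15
-16*(-9+ 18) = -144
-7*(-18+ 4) = 98
sum = -31
Area = |-31|/2 = 15.5000

15.5000 sq units


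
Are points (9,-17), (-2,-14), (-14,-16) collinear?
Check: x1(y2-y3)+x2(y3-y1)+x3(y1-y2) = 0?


9*(-14+ 16) - 2*(-16+ 17) - 14*(-17+ 14)
= 18 - 2 + 42 = 58

No, not collinear (determinant = 58)


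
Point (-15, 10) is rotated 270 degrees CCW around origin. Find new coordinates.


cos(270) = 0, sin(270) = -1
x' = -15*0 - 10*(-1) = 10
y' = -15*(-1) + 10*0 = 15

(10, 15)


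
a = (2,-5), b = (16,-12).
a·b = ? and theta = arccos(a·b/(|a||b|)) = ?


a·b = 2*16 - 5*(-12) = 32 + 60 = 92
|a| = sqrt(4+25) = 5.3852
|b| = sqrt(256+144) = 20.0000
cos(theta) = 92/(sqrt(29)*sqrt(400)) = 92/sqrt(11600) = 0.854199
theta = arccos(92/sqrt(11600)) = 31.3287 degrees

a·b = 92, theta = 31.3287 deg


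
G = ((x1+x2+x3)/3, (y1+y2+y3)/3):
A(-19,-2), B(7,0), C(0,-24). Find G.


Gx = (-19+7+0)/3 = -12/3 = -4.0000
Gy = (-2+0- 24)/3 = -26/3 = -8.6667

G = (-4.0000, -8.6667)


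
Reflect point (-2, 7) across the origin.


Reflection rule for origin: (-x, -y)
(-2, 7) -> (2, -7)

(2, -7)


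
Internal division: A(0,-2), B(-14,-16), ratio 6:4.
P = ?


Px = (6*(-14) + 4*0)/10 = -84/10 = -8.4000
Py = (6*(-16) + 4*(-2))/10 = -104/10 = -10.4000

P = (-8.4000, -10.4000)


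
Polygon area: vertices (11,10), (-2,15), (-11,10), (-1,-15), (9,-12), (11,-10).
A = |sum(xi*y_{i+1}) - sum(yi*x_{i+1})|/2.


sum(xi*y_{i+1}) = 11*15 - 2*10 - 11*(-15) - 1*(-12) + 9*(-10) + 11*10 = 342
sum(yi*x_{i+1}) = 10*(-2) + 15*(-11) + 10*(-1) - 15*9 - 12*11 - 10*11 = -572
Area = |342 + 572|/2 = 914/2 = 457.0000

457.0000 sq units


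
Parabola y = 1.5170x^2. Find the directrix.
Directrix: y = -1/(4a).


a = 1.5170
1/(4a) = 0.1648
directrix: y = -0.1648 = -0.1648

y = -0.1648


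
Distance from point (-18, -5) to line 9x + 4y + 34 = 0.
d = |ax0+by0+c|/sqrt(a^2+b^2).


|9*(-18) + 4*(-5) + 34| = |-148| = 148
sqrt(81 + 16) = sqrt(97) = 9.8489
d = 148/sqrt(97) = 15.0271

15.0271


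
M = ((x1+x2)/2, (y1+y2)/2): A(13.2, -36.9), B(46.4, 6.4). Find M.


Mx = (13.2 + 46.4)/2 = 59.6/2 = 29.8000
My = (-36.9 + 6.4)/2 = -30.5/2 = -15.2500

(29.8000, -15.2500)


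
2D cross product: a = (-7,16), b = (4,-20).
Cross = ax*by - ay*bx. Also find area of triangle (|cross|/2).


cross = -7*(-20) - 16*4 = 140 - 64 = 76
Triangle area = |76|/2 = 76/2 = 38.0000

cross = 76, triangle area = 38.0000


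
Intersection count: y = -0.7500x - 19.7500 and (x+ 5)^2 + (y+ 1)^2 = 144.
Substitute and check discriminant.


Substitute y = -0.7500x - 19.7500: (x+ 5)^2 + (-0.7500x- 19.7500+ 1)^2 = 144
Expand to Ax^2 + Bx + C = 0, where b-k = -18.75
A = 1+m^2 = 1.5625
B = 2(m(b-k) - h) = 2(-0.7500*(-18.75) + 5) = 38.125
C = h^2 + (b-k)^2 - r^2 = 25 + 351.5625 - 144 = 232.5625
disc = B^2-4AC = 1453.5156 - 1453.5156 = 0
disc = 0

1 intersection point (tangent)


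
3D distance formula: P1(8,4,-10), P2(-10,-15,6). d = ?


dx=-18, dy=-19, dz=16
d = sqrt(324+361+256) = sqrt(941) = 30.6757

30.6757


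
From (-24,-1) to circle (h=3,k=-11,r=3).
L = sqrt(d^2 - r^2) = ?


d = sqrt((-24-3)^2 + (-1+ 11)^2) = sqrt(729+100) = 28.7924
L = sqrt(829.0000 - 9) = sqrt(820.0000) = 28.6356

28.6356


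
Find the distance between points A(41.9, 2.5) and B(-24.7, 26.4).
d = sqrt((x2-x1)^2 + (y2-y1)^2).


dx = -24.7 - 41.9 = -66.6
dy = 26.4 - 2.5 = 23.9
d = sqrt(4435.56 + 571.21) = sqrt(5006.77) = 70.7585

70.7585


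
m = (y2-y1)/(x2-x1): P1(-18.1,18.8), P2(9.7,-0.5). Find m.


dy = -0.5 - 18.8 = -19.3
dx = 9.7 + 18.1 = 27.8
m = -19.3/27.8 = -0.6942

m = -0.6942


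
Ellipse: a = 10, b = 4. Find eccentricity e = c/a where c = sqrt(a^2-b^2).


c = sqrt(100-16) = sqrt(84) = 9.1652
e = c/a = sqrt(84)/10 = 0.9165

e = 0.9165


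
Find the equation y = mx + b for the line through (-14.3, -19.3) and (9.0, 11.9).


m = (31.2)/(23.3) = 1.3391
b = y1 - m*x1 = -19.3 - (31.2*(-14.3))/(23.3) = -19.3 + 19.1485 = -0.1515

y = 1.3391x - 0.1515


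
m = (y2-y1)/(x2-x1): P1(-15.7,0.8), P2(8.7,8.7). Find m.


dy = 8.7 - 0.8 = 7.9
dx = 8.7 + 15.7 = 24.4
m = 7.9/24.4 = 0.3238

m = 0.3238


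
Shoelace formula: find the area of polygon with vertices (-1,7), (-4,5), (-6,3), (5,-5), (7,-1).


sum(xi*y_{i+1}) = -1*5 - 4*3 - 6*(-5) + 5*(-1) + 7*7 = 57
sum(yi*x_{i+1}) = 7*(-4) + 5*(-6) + 3*5 - 5*7 - 1*(-1) = -77
Area = |57 + 77|/2 = 134/2 = 67.0000

67.0000 sq units


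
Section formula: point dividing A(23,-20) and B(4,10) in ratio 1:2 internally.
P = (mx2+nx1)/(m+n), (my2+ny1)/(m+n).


Px = (1*4 + 2*23)/3 = 50/3 = 16.6667
Py = (1*10 + 2*(-20))/3 = -30/3 = -10.0000

P = (16.6667, -10.0000)


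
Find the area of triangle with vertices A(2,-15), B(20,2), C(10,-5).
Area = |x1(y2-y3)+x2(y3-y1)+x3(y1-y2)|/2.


2*(2+ 5) = 14
20*(-5+ 15) = 200
10*(-15-2) = -170
sum = 44
Area = |44|/2 = 22.0000

22.0000 sq units


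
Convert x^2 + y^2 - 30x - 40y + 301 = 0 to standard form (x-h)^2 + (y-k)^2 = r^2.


h = -D/2 = 30/2 = 15
k = -E/2 = 40/2 = 20
r^2 = h^2 + k^2 - F = 225 + 400 - 301 = 324
r = 18

Center (15, 20), radius = 18


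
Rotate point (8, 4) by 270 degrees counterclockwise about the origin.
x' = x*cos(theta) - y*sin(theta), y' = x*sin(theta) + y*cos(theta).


cos(270) = 0, sin(270) = -1
x' = 8*0 - 4*(-1) = 4
y' = 8*(-1) + 4*0 = -8

(4, -8)


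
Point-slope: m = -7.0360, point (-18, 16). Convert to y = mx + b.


y - 16 = -7.0360(x + 18)
y = -7.0360x + 16 + 7.0360*(-18)
y = -7.0360x - 110.6480

y = -7.0360x - 110.6480


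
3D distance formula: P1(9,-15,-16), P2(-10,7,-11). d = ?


dx=-19, dy=22, dz=5
d = sqrt(361+484+25) = sqrt(870) = 29.4958

29.4958


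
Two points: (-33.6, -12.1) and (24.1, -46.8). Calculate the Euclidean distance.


dx = 24.1 + 33.6 = 57.7
dy = -46.8 + 12.1 = -34.7
d = sqrt(3329.29 + 1204.09) = sqrt(4533.38) = 67.3304

67.3304


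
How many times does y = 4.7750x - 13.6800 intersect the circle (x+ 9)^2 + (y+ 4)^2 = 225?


Substitute y = 4.7750x - 13.6800: (x+ 9)^2 + (4.7750x- 13.6800+ 4)^2 = 225
Expand to Ax^2 + Bx + C = 0, where b-k = -9.68
A = 1+m^2 = 23.800625
B = 2(m(b-k) - h) = 2(4.7750*(-9.68) + 9) = -74.444
C = h^2 + (b-k)^2 - r^2 = 81 + 93.7024 - 225 = -50.2976
disc = B^2-4AC = 5541.9091 + 4788.4573 = 10330.3664
disc > 0

2 intersection points


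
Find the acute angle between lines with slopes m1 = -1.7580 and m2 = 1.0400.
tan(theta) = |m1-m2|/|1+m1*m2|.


m1-m2 = -2.798
1+m1*m2 = -0.82832
tan(theta) = |-2.798/(-0.82832)| = 3.377922
theta = arctan(|-2.798/(-0.82832)|) = 73.5091 degrees (acute angle)

73.5091 degrees


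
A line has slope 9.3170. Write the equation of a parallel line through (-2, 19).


Parallel lines have equal slopes.
m2 = 9.3170
b2 = 19 - 9.3170*(-2) = 37.6340

y = 9.3170x + 37.6340


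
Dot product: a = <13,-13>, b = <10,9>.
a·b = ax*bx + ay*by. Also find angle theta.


a·b = 13*10 - 13*9 = 130 - 117 = 13
|a| = sqrt(169+169) = 18.3848
|b| = sqrt(100+81) = 13.4536
cos(theta) = 13/(sqrt(338)*sqrt(181)) = 13/sqrt(61178) = 0.052559
theta = arccos(13/sqrt(61178)) = 86.9872 degrees

a·b = 13, theta = 86.9872 deg


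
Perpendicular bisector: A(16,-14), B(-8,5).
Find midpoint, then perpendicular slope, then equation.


Midpoint = (4, -4.5)
Slope of AB = dy/dx = 19/(-24) = -0.7917
Perp slope = -dx/dy = 24/19 = 1.2632
b = My - (perp slope)*Mx = -4.5 + (-24*4)/19 = -4.5 - 5.0526 = -9.5526

y = 1.2632x - 9.5526


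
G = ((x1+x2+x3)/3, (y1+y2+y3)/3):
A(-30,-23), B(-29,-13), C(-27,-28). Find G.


Gx = (-30- 29- 27)/3 = -86/3 = -28.6667
Gy = (-23- 13- 28)/3 = -64/3 = -21.3333

G = (-28.6667, -21.3333)


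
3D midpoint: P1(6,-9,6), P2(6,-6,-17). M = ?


Mx = (6+6)/2 = 6.0000
My = (-9- 6)/2 = -7.5000
Mz = (6- 17)/2 = -5.5000

M = (6.0000, -7.5000, -5.5000)


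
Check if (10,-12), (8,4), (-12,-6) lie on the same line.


10*(4+ 6) + 8*(-6+ 12) - 12*(-12-4)
= 100 + 48 + 192 = 340

No, not collinear (determinant = 340)


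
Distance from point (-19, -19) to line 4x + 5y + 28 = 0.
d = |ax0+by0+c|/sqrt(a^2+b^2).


|4*(-19) + 5*(-19) + 28| = |-143| = 143
sqrt(16 + 25) = sqrt(41) = 6.4031
d = 143/sqrt(41) = 22.3328

22.3328


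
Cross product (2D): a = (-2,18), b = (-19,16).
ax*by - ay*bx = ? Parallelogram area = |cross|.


cross = -2*16 - 18*(-19) = -32 + 342 = 310
Parallelogram area = |310| = 310

cross = 310, parallelogram area = 310


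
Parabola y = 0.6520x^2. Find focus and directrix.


a = 0.6520
1/(4a) = 0.3834
Focus = (0, 0.3834)
Directrix: y = -0.3834

Focus = (0, 0.3834), Directrix: y = -0.3834


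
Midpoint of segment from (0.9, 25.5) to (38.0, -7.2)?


Mx = (0.9 + 38.0)/2 = 38.9/2 = 19.4500
My = (25.5 - 7.2)/2 = 18.3/2 = 9.1500

(19.4500, 9.1500)


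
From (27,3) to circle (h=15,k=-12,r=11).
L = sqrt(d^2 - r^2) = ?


d = sqrt((27-15)^2 + (3+ 12)^2) = sqrt(144+225) = 19.2094
L = sqrt(369.0000 - 121) = sqrt(248.0000) = 15.7480

15.7480


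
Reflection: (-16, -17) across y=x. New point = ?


Reflection rule for y=x: (y, x)
(-16, -17) -> (-17, -16)

(-17, -16)


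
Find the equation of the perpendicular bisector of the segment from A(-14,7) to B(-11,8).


Midpoint = (-12.5, 7.5)
Slope of AB = dy/dx = 1/3 = 0.3333
Perp slope = -dx/dy = -3/1 = -3.0000
b = My - (perp slope)*Mx = 7.5 + (3*(-12.5))/1 = 7.5 - 37.5000 = -30.0000

y = -3.0000x - 30.0000


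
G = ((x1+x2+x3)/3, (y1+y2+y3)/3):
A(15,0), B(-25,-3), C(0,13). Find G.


Gx = (15- 25+0)/3 = -10/3 = -3.3333
Gy = (0- 3+13)/3 = 10/3 = 3.3333

G = (-3.3333, 3.3333)


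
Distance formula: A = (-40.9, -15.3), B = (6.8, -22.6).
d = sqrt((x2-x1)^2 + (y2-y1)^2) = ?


dx = 6.8 + 40.9 = 47.7
dy = -22.6 + 15.3 = -7.3
d = sqrt(2275.29 + 53.29) = sqrt(2328.58) = 48.2554

48.2554


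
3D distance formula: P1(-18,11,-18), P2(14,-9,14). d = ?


dx=32, dy=-20, dz=32
d = sqrt(1024+400+1024) = sqrt(2448) = 49.4773

49.4773


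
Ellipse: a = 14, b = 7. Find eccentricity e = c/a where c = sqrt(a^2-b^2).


c = sqrt(196-49) = sqrt(147) = 12.1244
e = c/a = sqrt(147)/14 = 0.8660

e = 0.8660


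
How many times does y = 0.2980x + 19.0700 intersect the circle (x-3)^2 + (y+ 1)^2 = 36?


Substitute y = 0.2980x + 19.0700: (x-3)^2 + (0.2980x+19.0700+ 1)^2 = 36
Expand to Ax^2 + Bx + C = 0, where b-k = 20.07
A = 1+m^2 = 1.088804
B = 2(m(b-k) - h) = 2(0.2980*20.07 - 3) = 5.96172
C = h^2 + (b-k)^2 - r^2 = 9 + 402.8049 - 36 = 375.8049
disc = B^2-4AC = 35.5421 - 1636.7115 = -1601.1694
disc < 0

0 intersection points


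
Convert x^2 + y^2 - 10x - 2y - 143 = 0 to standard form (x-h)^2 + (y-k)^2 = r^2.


h = -D/2 = 10/2 = 5
k = -E/2 = 2/2 = 1
r^2 = h^2 + k^2 - F = 25 + 1 + 143 = 169
r = 13

Center (5, 1), radius = 13


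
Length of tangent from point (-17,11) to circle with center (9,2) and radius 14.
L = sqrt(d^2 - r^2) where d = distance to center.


d = sqrt((-17-9)^2 + (11-2)^2) = sqrt(676+81) = 27.5136
L = sqrt(757.0000 - 196) = sqrt(561.0000) = 23.6854

23.6854


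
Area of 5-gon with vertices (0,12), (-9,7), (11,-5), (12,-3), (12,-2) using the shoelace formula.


sum(xi*y_{i+1}) = 0*7 - 9*(-5) + 11*(-3) + 12*(-2) + 12*12 = 132
sum(yi*x_{i+1}) = 12*(-9) + 7*11 - 5*12 - 3*12 - 2*0 = -127
Area = |132 + 127|/2 = 259/2 = 129.5000

129.5000 sq units


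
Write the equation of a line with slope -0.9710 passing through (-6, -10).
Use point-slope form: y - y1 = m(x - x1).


y + 10 = -0.9710(x + 6)
y = -0.9710x - 10 + 0.9710*(-6)
y = -0.9710x - 15.8260

y = -0.9710x - 15.8260


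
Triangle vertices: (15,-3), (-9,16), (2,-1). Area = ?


15*(16+ 1) = 255
-9*(-1+ 3) = -18
2*(-3-16) = -38
sum = 199
Area = |199|/2 = 99.5000

99.5000 sq units


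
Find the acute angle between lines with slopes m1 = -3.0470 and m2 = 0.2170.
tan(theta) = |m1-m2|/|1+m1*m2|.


m1-m2 = -3.264
1+m1*m2 = 0.338801
tan(theta) = |-3.264/0.338801| = 9.633974
theta = arctan(|-3.264/0.338801|) = 84.0740 degrees (acute angle)

84.0740 degrees


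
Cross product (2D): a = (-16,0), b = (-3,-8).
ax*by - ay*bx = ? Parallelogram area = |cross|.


cross = -16*(-8) - 0*(-3) = 128 - 0 = 128
Parallelogram area = |128| = 128

cross = 128, parallelogram area = 128


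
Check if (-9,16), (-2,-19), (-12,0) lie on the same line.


-9*(-19-0) - 2*(0-16) - 12*(16+ 19)
= 171 + 32 - 420 = -217

No, not collinear (determinant = -217)


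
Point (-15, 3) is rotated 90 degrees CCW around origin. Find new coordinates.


cos(90) = 0, sin(90) = 1
x' = -15*0 - 3*1 = -3
y' = -15*1 + 3*0 = -15

(-3, -15)


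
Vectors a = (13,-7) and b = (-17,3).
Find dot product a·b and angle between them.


a·b = 13*(-17) - 7*3 = -221 - 21 = -242
|a| = sqrt(169+49) = 14.7648
|b| = sqrt(289+9) = 17.2627
cos(theta) = -242/(sqrt(218)*sqrt(298)) = -242/sqrt(64964) = -0.949465
theta = arccos(-242/sqrt(64964)) = 161.7072 degrees

a·b = -242, theta = 161.7072 deg


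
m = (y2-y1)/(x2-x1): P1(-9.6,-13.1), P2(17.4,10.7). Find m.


dy = 10.7 + 13.1 = 23.8
dx = 17.4 + 9.6 = 27.0
m = 23.8/27.0 = 0.8815

m = 0.8815


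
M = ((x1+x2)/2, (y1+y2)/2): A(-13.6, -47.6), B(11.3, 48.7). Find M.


Mx = (-13.6 + 11.3)/2 = -2.3/2 = -1.1500
My = (-47.6 + 48.7)/2 = 1.1/2 = 0.5500

(-1.1500, 0.5500)


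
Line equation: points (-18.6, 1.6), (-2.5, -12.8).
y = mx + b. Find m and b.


m = (-14.4)/(16.1) = -0.8944
b = y1 - m*x1 = 1.6 - (-14.4*(-18.6))/(16.1) = 1.6 - 16.6360 = -15.0360

y = -0.8944x - 15.0360


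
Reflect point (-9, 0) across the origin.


Reflection rule for origin: (-x, -y)
(-9, 0) -> (9, 0)

(9, 0)


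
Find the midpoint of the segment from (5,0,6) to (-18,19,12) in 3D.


Mx = (5- 18)/2 = -6.5000
My = (0+19)/2 = 9.5000
Mz = (6+12)/2 = 9.0000

M = (-6.5000, 9.5000, 9.0000)
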